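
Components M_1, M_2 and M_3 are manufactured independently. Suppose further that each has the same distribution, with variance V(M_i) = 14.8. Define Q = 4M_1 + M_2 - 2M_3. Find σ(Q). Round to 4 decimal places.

17.6295

By independence, V(Q) = (4)²V(M_1) + (1)²V(M_2) + (-2)²V(M_3)
= (4)²·14.8 + (1)²·14.8 + (-2)²·14.8 = 310.8
σ(Q) = √310.8 ≈ 17.6295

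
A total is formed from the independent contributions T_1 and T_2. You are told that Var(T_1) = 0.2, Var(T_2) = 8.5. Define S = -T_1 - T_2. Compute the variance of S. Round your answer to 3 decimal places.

8.700

By independence, Var(S) = (-1)²Var(T_1) + (-1)²Var(T_2)
= (-1)²·0.2 + (-1)²·8.5 = 8.7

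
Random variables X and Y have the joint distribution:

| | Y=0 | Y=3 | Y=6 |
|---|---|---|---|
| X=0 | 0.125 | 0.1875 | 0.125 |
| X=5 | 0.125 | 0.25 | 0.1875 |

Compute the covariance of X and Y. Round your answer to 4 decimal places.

0.4102

E[X] = 2.8125,  E[Y] = 3.1875
E[XY] = 9.375
cov(X,Y) = E[XY] − E[X]E[Y] = 9.375 − (2.8125)(3.1875) = 0.41015625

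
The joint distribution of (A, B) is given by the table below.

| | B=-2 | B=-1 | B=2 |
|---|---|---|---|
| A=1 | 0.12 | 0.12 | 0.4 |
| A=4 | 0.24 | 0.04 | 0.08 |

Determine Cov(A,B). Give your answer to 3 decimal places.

-1.166

E[A] = 2.08,  E[B] = 0.08
E[AB] = -1
Cov(A,B) = E[AB] − E[A]E[B] = -1 − (2.08)(0.08) = -1.1664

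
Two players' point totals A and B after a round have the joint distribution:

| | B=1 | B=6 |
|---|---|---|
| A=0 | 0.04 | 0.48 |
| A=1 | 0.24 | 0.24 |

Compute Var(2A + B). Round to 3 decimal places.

3.926

E[A] = 0.48,  E[B] = 4.6,  E[AB] = 1.68
Var(A) = 0.48 − (0.48)² = 0.2496;  Var(B) = 26.2 − (4.6)² = 5.04
Cov(A,B) = 1.68 − (0.48)(4.6) = -0.528
Var(2A + B) = (2)²·0.2496 + (1)²·5.04 + 2·(2)·(1)·-0.528 = 3.9264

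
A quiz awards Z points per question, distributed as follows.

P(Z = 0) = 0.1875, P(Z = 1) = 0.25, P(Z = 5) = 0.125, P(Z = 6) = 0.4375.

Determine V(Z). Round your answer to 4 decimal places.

E[Z] = (0)(0.1875) + (1)(0.25) + (5)(0.125) + (6)(0.4375) = 3.5
E[Z²] = (0)²(0.1875) + (1)²(0.25) + (5)²(0.125) + (6)²(0.4375) = 19.125
V(Z) = E[Z²] − (E[Z])² = 19.125 − (3.5)² = 6.875

6.8750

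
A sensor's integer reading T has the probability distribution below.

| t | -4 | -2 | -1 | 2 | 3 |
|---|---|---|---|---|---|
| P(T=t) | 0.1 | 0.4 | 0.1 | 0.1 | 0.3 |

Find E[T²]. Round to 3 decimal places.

6.400

E[T²] = (-4)²(0.1) + (-2)²(0.4) + (-1)²(0.1) + (2)²(0.1) + (3)²(0.3) = 6.4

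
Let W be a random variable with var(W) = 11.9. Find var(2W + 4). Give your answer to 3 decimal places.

47.600

var(2W + 4) = (2)²·var(W) = 4·11.9 = 47.6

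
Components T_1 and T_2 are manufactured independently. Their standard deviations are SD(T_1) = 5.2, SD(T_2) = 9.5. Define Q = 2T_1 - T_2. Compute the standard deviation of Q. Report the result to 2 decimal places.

14.09

Var(T_1) = 27.04, Var(T_2) = 90.25
By independence, Var(Q) = (2)²Var(T_1) + (-1)²Var(T_2)
= (2)²·27.04 + (-1)²·90.25 = 198.41
SD(Q) = √198.41 ≈ 14.09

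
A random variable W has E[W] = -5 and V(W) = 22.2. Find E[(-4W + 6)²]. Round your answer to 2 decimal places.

1031.20

E[-4W + 6] = -4·-5 + 6 = 26
V(-4W + 6) = (-4)²·22.2 = 355.2
E[(-4W + 6)²] = V((-4W + 6)) + (E[(-4W + 6)])² = 355.2 + (26)² = 1031.2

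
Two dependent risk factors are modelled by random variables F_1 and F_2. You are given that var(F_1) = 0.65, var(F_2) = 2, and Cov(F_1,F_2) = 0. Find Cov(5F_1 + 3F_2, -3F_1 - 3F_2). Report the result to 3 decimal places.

-27.750

Cov(5F_1 + 3F_2, -3F_1 - 3F_2) = (5)(-3)var(F_1) + (3)(-3)var(F_2) + [(5)(-3) + (3)(-3)]Cov(F_1,F_2)
= -15·0.65 + -9·2 + -24·0 = -27.75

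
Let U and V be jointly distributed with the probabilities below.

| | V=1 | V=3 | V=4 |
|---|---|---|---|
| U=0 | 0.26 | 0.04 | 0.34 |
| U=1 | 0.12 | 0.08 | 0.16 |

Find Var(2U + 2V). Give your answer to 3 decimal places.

8.840

E[U] = 0.36,  E[V] = 2.74,  E[UV] = 1
Var(U) = 0.36 − (0.36)² = 0.2304;  Var(V) = 9.46 − (2.74)² = 1.9524
Cov(U,V) = 1 − (0.36)(2.74) = 0.0136
Var(2U + 2V) = (2)²·0.2304 + (2)²·1.9524 + 2·(2)·(2)·0.0136 = 8.84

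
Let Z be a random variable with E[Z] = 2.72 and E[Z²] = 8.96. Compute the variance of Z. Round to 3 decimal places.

1.562

Var(Z) = 8.96 − (2.72)² = 1.5616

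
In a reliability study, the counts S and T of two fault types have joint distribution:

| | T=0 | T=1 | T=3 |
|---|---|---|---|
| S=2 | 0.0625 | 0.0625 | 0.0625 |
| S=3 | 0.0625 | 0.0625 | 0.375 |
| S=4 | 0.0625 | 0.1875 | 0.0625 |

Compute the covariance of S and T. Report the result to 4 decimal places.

E[S] = 3.125,  E[T] = 1.8125
E[ST] = 5.5625
cov(S,T) = E[ST] − E[S]E[T] = 5.5625 − (3.125)(1.8125) = -0.1015625

-0.1016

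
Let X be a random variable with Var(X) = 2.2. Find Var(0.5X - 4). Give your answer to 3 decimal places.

0.550

Var(0.5X - 4) = (0.5)²·Var(X) = 0.25·2.2 = 0.55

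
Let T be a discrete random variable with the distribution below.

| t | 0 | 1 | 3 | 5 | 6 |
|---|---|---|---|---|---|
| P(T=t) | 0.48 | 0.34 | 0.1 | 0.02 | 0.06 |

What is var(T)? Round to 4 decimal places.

E[T] = (0)(0.48) + (1)(0.34) + (3)(0.1) + (5)(0.02) + (6)(0.06) = 1.1
E[T²] = (0)²(0.48) + (1)²(0.34) + (3)²(0.1) + (5)²(0.02) + (6)²(0.06) = 3.9
var(T) = E[T²] − (E[T])² = 3.9 − (1.1)² = 2.69

2.6900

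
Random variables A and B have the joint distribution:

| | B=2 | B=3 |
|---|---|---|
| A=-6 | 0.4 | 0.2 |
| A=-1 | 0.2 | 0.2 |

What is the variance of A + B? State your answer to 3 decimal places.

6.640

E[A] = -4,  E[B] = 2.4,  E[AB] = -9.4
V(A) = 22 − (-4)² = 6;  V(B) = 6 − (2.4)² = 0.24
Cov(A,B) = -9.4 − (-4)(2.4) = 0.2
V(A + B) = (1)²·6 + (1)²·0.24 + 2·(1)·(1)·0.2 = 6.64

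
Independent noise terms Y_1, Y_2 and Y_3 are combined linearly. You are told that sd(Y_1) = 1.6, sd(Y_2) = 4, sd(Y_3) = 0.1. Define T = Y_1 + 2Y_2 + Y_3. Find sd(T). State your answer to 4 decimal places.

8.1590

V(Y_1) = 2.56, V(Y_2) = 16, V(Y_3) = 0.01
By independence, V(T) = (1)²V(Y_1) + (2)²V(Y_2) + (1)²V(Y_3)
= (1)²·2.56 + (2)²·16 + (1)²·0.01 = 66.57
sd(T) = √66.57 ≈ 8.1590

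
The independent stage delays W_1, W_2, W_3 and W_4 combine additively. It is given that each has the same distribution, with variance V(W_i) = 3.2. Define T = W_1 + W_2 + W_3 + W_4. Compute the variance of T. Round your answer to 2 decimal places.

12.80

By independence, V(T) = (1)²V(W_1) + (1)²V(W_2) + (1)²V(W_3) + (1)²V(W_4)
= (1)²·3.2 + (1)²·3.2 + (1)²·3.2 + (1)²·3.2 = 12.8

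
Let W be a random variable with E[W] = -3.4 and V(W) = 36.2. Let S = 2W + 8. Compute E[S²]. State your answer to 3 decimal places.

146.240

E[2W + 8] = 2·-3.4 + 8 = 1.2
V(2W + 8) = (2)²·36.2 = 144.8
E[S²] = V(S) + (E[S])² = 144.8 + (1.2)² = 146.24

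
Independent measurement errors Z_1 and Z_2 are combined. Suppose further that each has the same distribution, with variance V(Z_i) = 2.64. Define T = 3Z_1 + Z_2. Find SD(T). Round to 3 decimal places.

By independence, V(T) = (3)²V(Z_1) + (1)²V(Z_2)
= (3)²·2.64 + (1)²·2.64 = 26.4
SD(T) = √26.4 ≈ 5.138

5.138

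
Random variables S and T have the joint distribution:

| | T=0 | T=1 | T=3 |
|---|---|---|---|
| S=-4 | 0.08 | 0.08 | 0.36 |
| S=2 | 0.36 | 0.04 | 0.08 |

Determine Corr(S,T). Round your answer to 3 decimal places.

E[S] = -1.12,  E[T] = 1.44
E[ST] = -4.08
Cov(S,T) = E[ST] − E[S]E[T] = -4.08 − (-1.12)(1.44) = -2.4672
V(S) = 8.9856,  V(T) = 2.0064
ρ = -2.4672 / √(8.9856·2.0064) ≈ -0.581

-0.581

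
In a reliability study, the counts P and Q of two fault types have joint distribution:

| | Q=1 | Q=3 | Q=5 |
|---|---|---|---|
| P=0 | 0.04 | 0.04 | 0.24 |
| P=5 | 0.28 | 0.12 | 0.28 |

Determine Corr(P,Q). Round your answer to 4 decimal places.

-0.3260

E[P] = 3.4,  E[Q] = 3.4
E[PQ] = 10.2
Cov(P,Q) = E[PQ] − E[P]E[Q] = 10.2 − (3.4)(3.4) = -1.36
Var(P) = 5.44,  Var(Q) = 3.2
ρ = -1.36 / √(5.44·3.2) ≈ -0.3260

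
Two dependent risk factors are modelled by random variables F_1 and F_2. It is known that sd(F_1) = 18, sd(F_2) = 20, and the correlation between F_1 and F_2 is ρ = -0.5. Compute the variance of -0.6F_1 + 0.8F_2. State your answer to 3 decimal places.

Var(F_1) = (18)² = 324;  Var(F_2) = (20)² = 400
cov(F_1,F_2) = ρ·sd(F_1)·sd(F_2) = -0.5·18·20 = -180
Var(-0.6F_1 + 0.8F_2) = (-0.6)²·Var(F_1) + (0.8)²·Var(F_2) + 2·(-0.6)·(0.8)·cov(F_1,F_2)
= 0.36·324 + 0.64·400 + -0.96·-180 = 545.44

545.440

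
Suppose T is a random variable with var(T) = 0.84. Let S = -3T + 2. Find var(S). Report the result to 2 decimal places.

var(-3T + 2) = (-3)²·var(T) = 9·0.84 = 7.56

7.56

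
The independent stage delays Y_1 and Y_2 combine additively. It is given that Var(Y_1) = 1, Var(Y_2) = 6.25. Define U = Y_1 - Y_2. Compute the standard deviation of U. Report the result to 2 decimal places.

By independence, Var(U) = (1)²Var(Y_1) + (-1)²Var(Y_2)
= (1)²·1 + (-1)²·6.25 = 7.25
SD(U) = √7.25 ≈ 2.69

2.69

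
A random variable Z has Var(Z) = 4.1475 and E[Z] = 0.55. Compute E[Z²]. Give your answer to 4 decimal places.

4.4500

E[Z²] = Var(Z) + (E[Z])² = 4.1475 + (0.55)² = 4.45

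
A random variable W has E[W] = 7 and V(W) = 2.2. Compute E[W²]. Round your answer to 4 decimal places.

E[W²] = V(W) + (E[W])² = 2.2 + (7)² = 51.2

51.2000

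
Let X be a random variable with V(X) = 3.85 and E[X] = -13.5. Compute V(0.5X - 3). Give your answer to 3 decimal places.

0.963

V(0.5X - 3) = (0.5)²·V(X) = 0.25·3.85 = 0.9625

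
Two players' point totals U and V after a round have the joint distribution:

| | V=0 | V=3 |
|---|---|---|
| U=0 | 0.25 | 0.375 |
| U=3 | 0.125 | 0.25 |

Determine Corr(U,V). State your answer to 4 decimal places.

0.0667

E[U] = 1.125,  E[V] = 1.875
E[UV] = 2.25
Cov(U,V) = E[UV] − E[U]E[V] = 2.25 − (1.125)(1.875) = 0.140625
Var(U) = 2.109375,  Var(V) = 2.109375
ρ = 0.140625 / √(2.109375·2.109375) ≈ 0.0667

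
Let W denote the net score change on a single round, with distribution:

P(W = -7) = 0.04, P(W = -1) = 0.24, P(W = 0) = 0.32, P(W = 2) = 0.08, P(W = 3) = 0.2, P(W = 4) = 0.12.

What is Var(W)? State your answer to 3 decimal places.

5.722

E[W] = (-7)(0.04) + (-1)(0.24) + (0)(0.32) + (2)(0.08) + (3)(0.2) + (4)(0.12) = 0.72
E[W²] = (-7)²(0.04) + (-1)²(0.24) + (0)²(0.32) + (2)²(0.08) + (3)²(0.2) + (4)²(0.12) = 6.24
Var(W) = E[W²] − (E[W])² = 6.24 − (0.72)² = 5.7216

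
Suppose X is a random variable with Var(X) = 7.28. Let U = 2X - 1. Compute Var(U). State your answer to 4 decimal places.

Var(2X - 1) = (2)²·Var(X) = 4·7.28 = 29.12

29.1200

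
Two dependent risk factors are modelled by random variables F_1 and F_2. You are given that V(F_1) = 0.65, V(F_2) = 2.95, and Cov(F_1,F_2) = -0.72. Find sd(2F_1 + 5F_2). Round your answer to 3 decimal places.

7.871

V(2F_1 + 5F_2) = (2)²·V(F_1) + (5)²·V(F_2) + 2·(2)·(5)·Cov(F_1,F_2)
= 4·0.65 + 25·2.95 + 20·-0.72 = 61.95
sd(2F_1 + 5F_2) = √61.95 ≈ 7.871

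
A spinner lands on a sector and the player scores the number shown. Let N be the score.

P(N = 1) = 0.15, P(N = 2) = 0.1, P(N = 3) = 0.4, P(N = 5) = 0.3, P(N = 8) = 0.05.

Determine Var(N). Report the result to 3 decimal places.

2.948

E[N] = (1)(0.15) + (2)(0.1) + (3)(0.4) + (5)(0.3) + (8)(0.05) = 3.45
E[N²] = (1)²(0.15) + (2)²(0.1) + (3)²(0.4) + (5)²(0.3) + (8)²(0.05) = 14.85
Var(N) = E[N²] − (E[N])² = 14.85 − (3.45)² = 2.9475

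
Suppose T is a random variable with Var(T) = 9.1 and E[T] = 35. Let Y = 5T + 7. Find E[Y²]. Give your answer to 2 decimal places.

E[5T + 7] = 5·35 + 7 = 182
Var(5T + 7) = (5)²·9.1 = 227.5
E[Y²] = Var(Y) + (E[Y])² = 227.5 + (182)² = 33351.5

33351.50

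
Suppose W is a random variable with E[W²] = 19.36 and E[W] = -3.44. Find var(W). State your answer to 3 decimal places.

var(W) = 19.36 − (-3.44)² = 7.5264

7.526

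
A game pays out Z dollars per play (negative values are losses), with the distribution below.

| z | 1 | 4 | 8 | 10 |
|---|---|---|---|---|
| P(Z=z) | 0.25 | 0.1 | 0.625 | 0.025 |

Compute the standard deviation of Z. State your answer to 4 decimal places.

3.0887

E[Z] = (1)(0.25) + (4)(0.1) + (8)(0.625) + (10)(0.025) = 5.9
E[Z²] = (1)²(0.25) + (4)²(0.1) + (8)²(0.625) + (10)²(0.025) = 44.35
Var(Z) = E[Z²] − (E[Z])² = 44.35 − (5.9)² = 9.54
σ(Z) = √9.54 ≈ 3.0887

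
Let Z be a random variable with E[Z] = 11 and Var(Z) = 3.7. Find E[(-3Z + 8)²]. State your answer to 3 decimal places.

658.300

E[-3Z + 8] = -3·11 + 8 = -25
Var(-3Z + 8) = (-3)²·3.7 = 33.3
E[(-3Z + 8)²] = Var((-3Z + 8)) + (E[(-3Z + 8)])² = 33.3 + (-25)² = 658.3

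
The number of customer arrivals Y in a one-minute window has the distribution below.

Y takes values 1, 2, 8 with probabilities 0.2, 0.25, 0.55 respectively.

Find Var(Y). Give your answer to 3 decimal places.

10.390

E[Y] = (1)(0.2) + (2)(0.25) + (8)(0.55) = 5.1
E[Y²] = (1)²(0.2) + (2)²(0.25) + (8)²(0.55) = 36.4
Var(Y) = E[Y²] − (E[Y])² = 36.4 − (5.1)² = 10.39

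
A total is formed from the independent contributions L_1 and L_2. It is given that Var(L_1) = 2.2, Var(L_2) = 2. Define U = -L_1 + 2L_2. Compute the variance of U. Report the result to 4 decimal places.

By independence, Var(U) = (-1)²Var(L_1) + (2)²Var(L_2)
= (-1)²·2.2 + (2)²·2 = 10.2

10.2000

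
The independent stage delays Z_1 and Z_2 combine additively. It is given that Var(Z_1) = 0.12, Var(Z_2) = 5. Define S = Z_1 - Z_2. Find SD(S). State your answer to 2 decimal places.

2.26

By independence, Var(S) = (1)²Var(Z_1) + (-1)²Var(Z_2)
= (1)²·0.12 + (-1)²·5 = 5.12
SD(S) = √5.12 ≈ 2.26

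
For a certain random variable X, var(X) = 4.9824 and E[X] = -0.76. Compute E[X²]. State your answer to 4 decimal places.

5.5600

E[X²] = var(X) + (E[X])² = 4.9824 + (-0.76)² = 5.56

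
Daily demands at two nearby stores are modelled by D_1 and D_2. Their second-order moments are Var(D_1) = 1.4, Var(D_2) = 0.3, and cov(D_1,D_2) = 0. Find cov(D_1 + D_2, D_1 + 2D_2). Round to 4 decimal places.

2.0000

cov(D_1 + D_2, D_1 + 2D_2) = (1)(1)Var(D_1) + (1)(2)Var(D_2) + [(1)(2) + (1)(1)]cov(D_1,D_2)
= 1·1.4 + 2·0.3 + 3·0 = 2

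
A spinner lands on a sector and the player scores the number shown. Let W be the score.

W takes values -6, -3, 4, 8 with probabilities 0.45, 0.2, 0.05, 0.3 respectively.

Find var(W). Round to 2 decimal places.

E[W] = (-6)(0.45) + (-3)(0.2) + (4)(0.05) + (8)(0.3) = -0.7
E[W²] = (-6)²(0.45) + (-3)²(0.2) + (4)²(0.05) + (8)²(0.3) = 38
var(W) = E[W²] − (E[W])² = 38 − (-0.7)² = 37.51

37.51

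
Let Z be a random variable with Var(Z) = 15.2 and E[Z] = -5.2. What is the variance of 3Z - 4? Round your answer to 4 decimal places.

Var(3Z - 4) = (3)²·Var(Z) = 9·15.2 = 136.8

136.8000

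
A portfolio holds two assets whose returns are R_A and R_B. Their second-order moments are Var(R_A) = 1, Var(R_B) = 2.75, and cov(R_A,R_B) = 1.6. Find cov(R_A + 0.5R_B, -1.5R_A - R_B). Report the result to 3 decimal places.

-5.675

cov(R_A + 0.5R_B, -1.5R_A - R_B) = (1)(-1.5)Var(R_A) + (0.5)(-1)Var(R_B) + [(1)(-1) + (0.5)(-1.5)]cov(R_A,R_B)
= -1.5·1 + -0.5·2.75 + -1.75·1.6 = -5.675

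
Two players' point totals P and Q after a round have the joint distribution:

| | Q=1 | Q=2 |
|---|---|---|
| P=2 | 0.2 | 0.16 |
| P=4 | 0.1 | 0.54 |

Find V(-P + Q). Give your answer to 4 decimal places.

0.7636

E[P] = 3.28,  E[Q] = 1.7,  E[PQ] = 5.76
V(P) = 11.68 − (3.28)² = 0.9216;  V(Q) = 3.1 − (1.7)² = 0.21
Cov(P,Q) = 5.76 − (3.28)(1.7) = 0.184
V(-P + Q) = (-1)²·0.9216 + (1)²·0.21 + 2·(-1)·(1)·0.184 = 0.7636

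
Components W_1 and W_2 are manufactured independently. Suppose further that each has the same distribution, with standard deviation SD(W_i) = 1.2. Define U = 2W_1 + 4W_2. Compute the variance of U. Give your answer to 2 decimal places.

Var(W_i) = (1.2)² = 1.44
By independence, Var(U) = (2)²Var(W_1) + (4)²Var(W_2)
= (2)²·1.44 + (4)²·1.44 = 28.8

28.80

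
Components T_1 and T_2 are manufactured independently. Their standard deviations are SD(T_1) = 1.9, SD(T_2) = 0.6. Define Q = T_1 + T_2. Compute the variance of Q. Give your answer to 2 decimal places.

3.97

V(T_1) = 3.61, V(T_2) = 0.36
By independence, V(Q) = (1)²V(T_1) + (1)²V(T_2)
= (1)²·3.61 + (1)²·0.36 = 3.97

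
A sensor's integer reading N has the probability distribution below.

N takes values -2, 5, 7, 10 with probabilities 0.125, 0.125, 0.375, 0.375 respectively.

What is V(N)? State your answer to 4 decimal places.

13.9375

E[N] = (-2)(0.125) + (5)(0.125) + (7)(0.375) + (10)(0.375) = 6.75
E[N²] = (-2)²(0.125) + (5)²(0.125) + (7)²(0.375) + (10)²(0.375) = 59.5
V(N) = E[N²] − (E[N])² = 59.5 − (6.75)² = 13.9375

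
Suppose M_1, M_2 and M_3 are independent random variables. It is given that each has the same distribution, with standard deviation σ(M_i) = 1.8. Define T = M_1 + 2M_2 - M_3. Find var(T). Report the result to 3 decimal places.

var(M_i) = (1.8)² = 3.24
By independence, var(T) = (1)²var(M_1) + (2)²var(M_2) + (-1)²var(M_3)
= (1)²·3.24 + (2)²·3.24 + (-1)²·3.24 = 19.44

19.440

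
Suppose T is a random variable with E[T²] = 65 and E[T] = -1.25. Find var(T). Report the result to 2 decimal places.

var(T) = 65 − (-1.25)² = 63.4375

63.44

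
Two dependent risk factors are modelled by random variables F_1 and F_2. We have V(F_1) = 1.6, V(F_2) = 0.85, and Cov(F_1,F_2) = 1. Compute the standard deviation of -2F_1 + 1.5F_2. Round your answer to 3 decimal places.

V(-2F_1 + 1.5F_2) = (-2)²·V(F_1) + (1.5)²·V(F_2) + 2·(-2)·(1.5)·Cov(F_1,F_2)
= 4·1.6 + 2.25·0.85 + -6·1 = 2.3125
SD(-2F_1 + 1.5F_2) = √2.3125 ≈ 1.521

1.521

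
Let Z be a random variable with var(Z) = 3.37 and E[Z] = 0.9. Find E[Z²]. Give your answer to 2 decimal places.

E[Z²] = var(Z) + (E[Z])² = 3.37 + (0.9)² = 4.18

4.18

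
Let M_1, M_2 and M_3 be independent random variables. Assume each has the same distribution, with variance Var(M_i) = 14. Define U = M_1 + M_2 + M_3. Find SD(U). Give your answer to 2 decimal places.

By independence, Var(U) = (1)²Var(M_1) + (1)²Var(M_2) + (1)²Var(M_3)
= (1)²·14 + (1)²·14 + (1)²·14 = 42
SD(U) = √42 ≈ 6.48

6.48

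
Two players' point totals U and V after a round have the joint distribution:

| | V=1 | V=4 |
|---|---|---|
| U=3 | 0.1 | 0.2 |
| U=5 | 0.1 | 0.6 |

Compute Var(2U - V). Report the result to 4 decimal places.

3.8400

E[U] = 4.4,  E[V] = 3.4,  E[UV] = 15.2
Var(U) = 20.2 − (4.4)² = 0.84;  Var(V) = 13 − (3.4)² = 1.44
cov(U,V) = 15.2 − (4.4)(3.4) = 0.24
Var(2U - V) = (2)²·0.84 + (-1)²·1.44 + 2·(2)·(-1)·0.24 = 3.84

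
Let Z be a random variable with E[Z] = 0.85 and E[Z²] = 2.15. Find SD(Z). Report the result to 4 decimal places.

var(Z) = 2.15 − (0.85)² = 1.4275
SD(Z) = √1.4275 ≈ 1.1948

1.1948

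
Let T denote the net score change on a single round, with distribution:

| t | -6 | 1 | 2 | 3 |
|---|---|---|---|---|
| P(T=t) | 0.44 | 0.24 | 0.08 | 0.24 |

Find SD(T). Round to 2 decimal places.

4.03

E[T] = (-6)(0.44) + (1)(0.24) + (2)(0.08) + (3)(0.24) = -1.52
E[T²] = (-6)²(0.44) + (1)²(0.24) + (2)²(0.08) + (3)²(0.24) = 18.56
Var(T) = E[T²] − (E[T])² = 18.56 − (-1.52)² = 16.2496
SD(T) = √16.2496 ≈ 4.03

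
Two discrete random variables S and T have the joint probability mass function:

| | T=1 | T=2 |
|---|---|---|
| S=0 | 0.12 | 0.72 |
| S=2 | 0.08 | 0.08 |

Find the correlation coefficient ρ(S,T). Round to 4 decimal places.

-0.3273

E[S] = 0.32,  E[T] = 1.8
E[ST] = 0.48
cov(S,T) = E[ST] − E[S]E[T] = 0.48 − (0.32)(1.8) = -0.096
Var(S) = 0.5376,  Var(T) = 0.16
ρ = -0.096 / √(0.5376·0.16) ≈ -0.3273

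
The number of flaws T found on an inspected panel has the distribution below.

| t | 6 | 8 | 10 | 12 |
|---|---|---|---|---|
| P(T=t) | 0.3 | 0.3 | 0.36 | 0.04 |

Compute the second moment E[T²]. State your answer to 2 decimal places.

71.76

E[T²] = (6)²(0.3) + (8)²(0.3) + (10)²(0.36) + (12)²(0.04) = 71.76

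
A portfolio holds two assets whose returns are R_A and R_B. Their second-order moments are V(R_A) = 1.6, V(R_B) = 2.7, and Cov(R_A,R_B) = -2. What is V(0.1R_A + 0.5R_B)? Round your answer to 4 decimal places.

V(0.1R_A + 0.5R_B) = (0.1)²·V(R_A) + (0.5)²·V(R_B) + 2·(0.1)·(0.5)·Cov(R_A,R_B)
= 0.01·1.6 + 0.25·2.7 + 0.1·-2 = 0.491

0.4910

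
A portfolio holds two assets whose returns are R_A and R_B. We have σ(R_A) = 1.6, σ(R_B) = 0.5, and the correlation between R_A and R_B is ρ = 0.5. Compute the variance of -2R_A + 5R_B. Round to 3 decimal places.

8.490

Var(R_A) = (1.6)² = 2.56;  Var(R_B) = (0.5)² = 0.25
cov(R_A,R_B) = ρ·σ(R_A)·σ(R_B) = 0.5·1.6·0.5 = 0.4
Var(-2R_A + 5R_B) = (-2)²·Var(R_A) + (5)²·Var(R_B) + 2·(-2)·(5)·cov(R_A,R_B)
= 4·2.56 + 25·0.25 + -20·0.4 = 8.49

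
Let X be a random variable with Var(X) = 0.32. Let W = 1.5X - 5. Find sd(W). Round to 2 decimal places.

0.85

Var(1.5X - 5) = (1.5)²·0.32 = 0.72
sd(W) = √0.72 ≈ 0.85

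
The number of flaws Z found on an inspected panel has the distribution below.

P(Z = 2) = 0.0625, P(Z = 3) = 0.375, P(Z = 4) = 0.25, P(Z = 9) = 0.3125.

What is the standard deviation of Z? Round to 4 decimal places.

E[Z] = (2)(0.0625) + (3)(0.375) + (4)(0.25) + (9)(0.3125) = 5.0625
E[Z²] = (2)²(0.0625) + (3)²(0.375) + (4)²(0.25) + (9)²(0.3125) = 32.9375
Var(Z) = E[Z²] − (E[Z])² = 32.9375 − (5.0625)² = 7.30859375
SD(Z) = √7.30859375 ≈ 2.7034

2.7034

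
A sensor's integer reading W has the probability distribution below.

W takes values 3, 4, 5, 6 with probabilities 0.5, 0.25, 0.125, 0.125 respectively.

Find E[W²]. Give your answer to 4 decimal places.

E[W²] = (3)²(0.5) + (4)²(0.25) + (5)²(0.125) + (6)²(0.125) = 16.125

16.1250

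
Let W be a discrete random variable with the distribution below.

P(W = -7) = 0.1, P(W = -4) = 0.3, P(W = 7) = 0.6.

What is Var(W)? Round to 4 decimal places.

E[W] = (-7)(0.1) + (-4)(0.3) + (7)(0.6) = 2.3
E[W²] = (-7)²(0.1) + (-4)²(0.3) + (7)²(0.6) = 39.1
Var(W) = E[W²] − (E[W])² = 39.1 − (2.3)² = 33.81

33.8100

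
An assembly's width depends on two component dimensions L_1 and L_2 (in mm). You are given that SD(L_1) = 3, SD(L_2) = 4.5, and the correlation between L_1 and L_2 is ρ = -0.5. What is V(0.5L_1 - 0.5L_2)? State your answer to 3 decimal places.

V(L_1) = (3)² = 9;  V(L_2) = (4.5)² = 20.25
Cov(L_1,L_2) = ρ·SD(L_1)·SD(L_2) = -0.5·3·4.5 = -6.75
V(0.5L_1 - 0.5L_2) = (0.5)²·V(L_1) + (-0.5)²·V(L_2) + 2·(0.5)·(-0.5)·Cov(L_1,L_2)
= 0.25·9 + 0.25·20.25 + -0.5·-6.75 = 10.6875

10.688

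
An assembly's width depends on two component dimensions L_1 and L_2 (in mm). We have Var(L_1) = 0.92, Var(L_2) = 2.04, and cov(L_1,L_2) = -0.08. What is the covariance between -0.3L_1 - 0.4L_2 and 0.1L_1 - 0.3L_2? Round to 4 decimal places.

0.2132

cov(-0.3L_1 - 0.4L_2, 0.1L_1 - 0.3L_2) = (-0.3)(0.1)Var(L_1) + (-0.4)(-0.3)Var(L_2) + [(-0.3)(-0.3) + (-0.4)(0.1)]cov(L_1,L_2)
= -0.03·0.92 + 0.12·2.04 + 0.05·-0.08 = 0.2132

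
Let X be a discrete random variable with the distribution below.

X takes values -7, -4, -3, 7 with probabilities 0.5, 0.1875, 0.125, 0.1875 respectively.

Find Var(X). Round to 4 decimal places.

26.8398

E[X] = (-7)(0.5) + (-4)(0.1875) + (-3)(0.125) + (7)(0.1875) = -3.3125
E[X²] = (-7)²(0.5) + (-4)²(0.1875) + (-3)²(0.125) + (7)²(0.1875) = 37.8125
Var(X) = E[X²] − (E[X])² = 37.8125 − (-3.3125)² = 26.83984375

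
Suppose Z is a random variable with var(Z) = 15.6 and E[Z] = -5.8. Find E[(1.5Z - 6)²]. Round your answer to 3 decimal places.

251.190

E[1.5Z - 6] = 1.5·-5.8 − 6 = -14.7
var(1.5Z - 6) = (1.5)²·15.6 = 35.1
E[(1.5Z - 6)²] = var((1.5Z - 6)) + (E[(1.5Z - 6)])² = 35.1 + (-14.7)² = 251.19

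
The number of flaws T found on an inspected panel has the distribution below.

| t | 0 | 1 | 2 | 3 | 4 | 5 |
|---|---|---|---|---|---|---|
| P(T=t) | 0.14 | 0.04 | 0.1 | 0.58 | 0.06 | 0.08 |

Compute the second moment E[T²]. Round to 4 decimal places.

E[T²] = (0)²(0.14) + (1)²(0.04) + (2)²(0.1) + (3)²(0.58) + (4)²(0.06) + (5)²(0.08) = 8.62

8.6200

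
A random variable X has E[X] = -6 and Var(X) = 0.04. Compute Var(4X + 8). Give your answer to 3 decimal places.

Var(4X + 8) = (4)²·Var(X) = 16·0.04 = 0.64

0.640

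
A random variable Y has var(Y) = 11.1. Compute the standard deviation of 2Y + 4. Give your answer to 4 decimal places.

6.6633

var(2Y + 4) = (2)²·11.1 = 44.4
sd(2Y + 4) = √44.4 ≈ 6.6633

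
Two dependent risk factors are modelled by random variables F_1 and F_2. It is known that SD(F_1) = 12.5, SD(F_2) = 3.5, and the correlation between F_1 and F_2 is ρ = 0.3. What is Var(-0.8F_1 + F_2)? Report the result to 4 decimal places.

Var(F_1) = (12.5)² = 156.25;  Var(F_2) = (3.5)² = 12.25
Cov(F_1,F_2) = ρ·SD(F_1)·SD(F_2) = 0.3·12.5·3.5 = 13.125
Var(-0.8F_1 + F_2) = (-0.8)²·Var(F_1) + (1)²·Var(F_2) + 2·(-0.8)·(1)·Cov(F_1,F_2)
= 0.64·156.25 + 1·12.25 + -1.6·13.125 = 91.25

91.2500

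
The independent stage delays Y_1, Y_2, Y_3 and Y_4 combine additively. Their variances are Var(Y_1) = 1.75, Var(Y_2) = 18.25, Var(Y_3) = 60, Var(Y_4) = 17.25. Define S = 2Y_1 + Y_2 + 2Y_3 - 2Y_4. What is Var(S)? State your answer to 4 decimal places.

By independence, Var(S) = (2)²Var(Y_1) + (1)²Var(Y_2) + (2)²Var(Y_3) + (-2)²Var(Y_4)
= (2)²·1.75 + (1)²·18.25 + (2)²·60 + (-2)²·17.25 = 334.25

334.2500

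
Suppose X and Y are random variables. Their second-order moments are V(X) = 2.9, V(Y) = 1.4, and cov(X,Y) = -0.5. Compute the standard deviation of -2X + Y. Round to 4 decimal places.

V(-2X + Y) = (-2)²·V(X) + (1)²·V(Y) + 2·(-2)·(1)·cov(X,Y)
= 4·2.9 + 1·1.4 + -4·-0.5 = 15
σ(-2X + Y) = √15 ≈ 3.8730

3.8730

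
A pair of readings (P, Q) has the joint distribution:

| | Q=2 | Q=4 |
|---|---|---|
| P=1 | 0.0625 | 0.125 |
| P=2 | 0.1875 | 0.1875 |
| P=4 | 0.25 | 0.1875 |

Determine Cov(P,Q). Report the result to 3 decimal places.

-0.188

E[P] = 2.6875,  E[Q] = 3
E[PQ] = 7.875
Cov(P,Q) = E[PQ] − E[P]E[Q] = 7.875 − (2.6875)(3) = -0.1875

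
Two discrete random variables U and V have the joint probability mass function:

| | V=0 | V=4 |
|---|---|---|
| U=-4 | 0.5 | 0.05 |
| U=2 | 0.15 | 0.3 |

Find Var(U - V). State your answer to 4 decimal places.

E[U] = -1.3,  E[V] = 1.4,  E[UV] = 1.6
Var(U) = 10.6 − (-1.3)² = 8.91;  Var(V) = 5.6 − (1.4)² = 3.64
Cov(U,V) = 1.6 − (-1.3)(1.4) = 3.42
Var(U - V) = (1)²·8.91 + (-1)²·3.64 + 2·(1)·(-1)·3.42 = 5.71

5.7100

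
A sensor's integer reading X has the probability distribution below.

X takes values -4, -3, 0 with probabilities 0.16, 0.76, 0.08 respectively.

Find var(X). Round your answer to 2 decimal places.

E[X] = (-4)(0.16) + (-3)(0.76) + (0)(0.08) = -2.92
E[X²] = (-4)²(0.16) + (-3)²(0.76) + (0)²(0.08) = 9.4
var(X) = E[X²] − (E[X])² = 9.4 − (-2.92)² = 0.8736

0.87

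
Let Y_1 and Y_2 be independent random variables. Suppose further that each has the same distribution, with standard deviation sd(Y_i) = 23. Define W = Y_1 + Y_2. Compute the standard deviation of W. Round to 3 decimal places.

var(Y_i) = (23)² = 529
By independence, var(W) = (1)²var(Y_1) + (1)²var(Y_2)
= (1)²·529 + (1)²·529 = 1058
sd(W) = √1058 ≈ 32.527

32.527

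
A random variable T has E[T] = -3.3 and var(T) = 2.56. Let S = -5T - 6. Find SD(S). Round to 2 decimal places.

var(-5T - 6) = (-5)²·2.56 = 64
SD(S) = √64 ≈ 8.00

8.00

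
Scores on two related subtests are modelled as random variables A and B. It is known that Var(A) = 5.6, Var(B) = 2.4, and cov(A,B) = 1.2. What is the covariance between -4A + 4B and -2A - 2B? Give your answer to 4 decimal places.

cov(-4A + 4B, -2A - 2B) = (-4)(-2)Var(A) + (4)(-2)Var(B) + [(-4)(-2) + (4)(-2)]cov(A,B)
= 8·5.6 + -8·2.4 + 0·1.2 = 25.6

25.6000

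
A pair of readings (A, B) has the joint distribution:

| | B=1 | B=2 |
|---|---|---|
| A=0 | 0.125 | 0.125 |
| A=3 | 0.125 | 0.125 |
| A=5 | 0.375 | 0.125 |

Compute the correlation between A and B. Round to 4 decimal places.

E[A] = 3.25,  E[B] = 1.375
E[AB] = 4.25
cov(A,B) = E[AB] − E[A]E[B] = 4.25 − (3.25)(1.375) = -0.21875
Var(A) = 4.1875,  Var(B) = 0.234375
ρ = -0.21875 / √(4.1875·0.234375) ≈ -0.2208

-0.2208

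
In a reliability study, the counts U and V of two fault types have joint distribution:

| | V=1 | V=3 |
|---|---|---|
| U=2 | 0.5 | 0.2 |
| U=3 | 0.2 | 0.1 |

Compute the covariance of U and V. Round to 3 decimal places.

0.020

E[U] = 2.3,  E[V] = 1.6
E[UV] = 3.7
Cov(U,V) = E[UV] − E[U]E[V] = 3.7 − (2.3)(1.6) = 0.02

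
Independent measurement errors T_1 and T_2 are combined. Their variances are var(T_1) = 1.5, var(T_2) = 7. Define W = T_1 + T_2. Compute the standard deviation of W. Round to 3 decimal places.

2.915

By independence, var(W) = (1)²var(T_1) + (1)²var(T_2)
= (1)²·1.5 + (1)²·7 = 8.5
σ(W) = √8.5 ≈ 2.915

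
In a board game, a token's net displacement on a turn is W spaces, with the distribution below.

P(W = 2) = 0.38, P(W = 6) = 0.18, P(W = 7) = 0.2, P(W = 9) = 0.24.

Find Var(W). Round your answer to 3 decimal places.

8.080

E[W] = (2)(0.38) + (6)(0.18) + (7)(0.2) + (9)(0.24) = 5.4
E[W²] = (2)²(0.38) + (6)²(0.18) + (7)²(0.2) + (9)²(0.24) = 37.24
Var(W) = E[W²] − (E[W])² = 37.24 − (5.4)² = 8.08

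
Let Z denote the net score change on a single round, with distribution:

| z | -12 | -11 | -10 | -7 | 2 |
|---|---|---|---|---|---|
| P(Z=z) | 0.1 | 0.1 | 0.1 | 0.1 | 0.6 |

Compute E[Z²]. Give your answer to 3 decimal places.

43.800

E[Z²] = (-12)²(0.1) + (-11)²(0.1) + (-10)²(0.1) + (-7)²(0.1) + (2)²(0.6) = 43.8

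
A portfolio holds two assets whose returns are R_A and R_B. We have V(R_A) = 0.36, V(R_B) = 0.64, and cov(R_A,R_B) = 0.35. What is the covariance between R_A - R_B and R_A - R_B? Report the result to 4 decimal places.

0.3000

cov(R_A - R_B, R_A - R_B) = (1)(1)V(R_A) + (-1)(-1)V(R_B) + [(1)(-1) + (-1)(1)]cov(R_A,R_B)
= 1·0.36 + 1·0.64 + -2·0.35 = 0.3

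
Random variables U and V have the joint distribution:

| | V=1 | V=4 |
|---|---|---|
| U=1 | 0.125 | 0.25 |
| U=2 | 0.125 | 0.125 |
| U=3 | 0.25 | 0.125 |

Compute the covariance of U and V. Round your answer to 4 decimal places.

-0.3750

E[U] = 2,  E[V] = 2.5
E[UV] = 4.625
Cov(U,V) = E[UV] − E[U]E[V] = 4.625 − (2)(2.5) = -0.375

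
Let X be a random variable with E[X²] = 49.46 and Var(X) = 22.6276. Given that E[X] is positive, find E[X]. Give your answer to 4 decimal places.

(E[X])² = E[X²] − Var(X) = 49.46 − 22.6276 = 26.8324
E[X] = √26.8324 = 5.18

5.1800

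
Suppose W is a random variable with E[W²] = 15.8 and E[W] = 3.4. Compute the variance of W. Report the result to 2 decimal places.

var(W) = 15.8 − (3.4)² = 4.24

4.24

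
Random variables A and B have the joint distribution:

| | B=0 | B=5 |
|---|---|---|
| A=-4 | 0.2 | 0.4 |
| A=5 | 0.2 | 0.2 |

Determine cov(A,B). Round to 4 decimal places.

E[A] = -0.4,  E[B] = 3
E[AB] = -3
cov(A,B) = E[AB] − E[A]E[B] = -3 − (-0.4)(3) = -1.8

-1.8000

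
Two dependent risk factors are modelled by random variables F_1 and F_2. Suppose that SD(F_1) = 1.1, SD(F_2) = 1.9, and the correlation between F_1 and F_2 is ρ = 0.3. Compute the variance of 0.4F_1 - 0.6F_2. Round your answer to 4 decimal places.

1.1922

V(F_1) = (1.1)² = 1.21;  V(F_2) = (1.9)² = 3.61
Cov(F_1,F_2) = ρ·SD(F_1)·SD(F_2) = 0.3·1.1·1.9 = 0.627
V(0.4F_1 - 0.6F_2) = (0.4)²·V(F_1) + (-0.6)²·V(F_2) + 2·(0.4)·(-0.6)·Cov(F_1,F_2)
= 0.16·1.21 + 0.36·3.61 + -0.48·0.627 = 1.19224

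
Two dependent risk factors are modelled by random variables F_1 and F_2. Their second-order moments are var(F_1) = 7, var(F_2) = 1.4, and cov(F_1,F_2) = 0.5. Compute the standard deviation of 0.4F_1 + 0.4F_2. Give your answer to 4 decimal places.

var(0.4F_1 + 0.4F_2) = (0.4)²·var(F_1) + (0.4)²·var(F_2) + 2·(0.4)·(0.4)·cov(F_1,F_2)
= 0.16·7 + 0.16·1.4 + 0.32·0.5 = 1.504
SD(0.4F_1 + 0.4F_2) = √1.504 ≈ 1.2264

1.2264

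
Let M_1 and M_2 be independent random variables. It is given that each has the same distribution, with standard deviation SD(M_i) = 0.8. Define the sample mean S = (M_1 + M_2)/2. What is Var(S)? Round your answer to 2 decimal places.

Var(M_i) = (0.8)² = 0.64
By independence, Var(S) = (0.5)²Var(M_1) + (0.5)²Var(M_2)
= (0.5)²·0.64 + (0.5)²·0.64 = 0.32

0.32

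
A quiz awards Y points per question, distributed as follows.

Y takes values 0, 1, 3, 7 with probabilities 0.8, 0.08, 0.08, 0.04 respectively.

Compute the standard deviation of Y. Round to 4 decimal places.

1.5492

E[Y] = (0)(0.8) + (1)(0.08) + (3)(0.08) + (7)(0.04) = 0.6
E[Y²] = (0)²(0.8) + (1)²(0.08) + (3)²(0.08) + (7)²(0.04) = 2.76
Var(Y) = E[Y²] − (E[Y])² = 2.76 − (0.6)² = 2.4
σ(Y) = √2.4 ≈ 1.5492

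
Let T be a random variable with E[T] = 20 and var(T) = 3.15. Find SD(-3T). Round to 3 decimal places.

5.324

var(-3T) = (-3)²·3.15 = 28.35
SD(-3T) = √28.35 ≈ 5.324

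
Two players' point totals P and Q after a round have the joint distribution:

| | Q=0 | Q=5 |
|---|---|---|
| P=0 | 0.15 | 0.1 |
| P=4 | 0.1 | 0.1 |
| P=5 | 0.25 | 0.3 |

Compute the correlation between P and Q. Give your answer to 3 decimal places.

0.120

E[P] = 3.55,  E[Q] = 2.5
E[PQ] = 9.5
cov(P,Q) = E[PQ] − E[P]E[Q] = 9.5 − (3.55)(2.5) = 0.625
V(P) = 4.3475,  V(Q) = 6.25
ρ = 0.625 / √(4.3475·6.25) ≈ 0.120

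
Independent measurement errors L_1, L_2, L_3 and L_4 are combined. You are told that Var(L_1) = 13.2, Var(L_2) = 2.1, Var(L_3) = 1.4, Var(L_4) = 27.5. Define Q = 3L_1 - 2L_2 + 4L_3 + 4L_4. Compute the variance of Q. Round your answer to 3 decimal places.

By independence, Var(Q) = (3)²Var(L_1) + (-2)²Var(L_2) + (4)²Var(L_3) + (4)²Var(L_4)
= (3)²·13.2 + (-2)²·2.1 + (4)²·1.4 + (4)²·27.5 = 589.6

589.600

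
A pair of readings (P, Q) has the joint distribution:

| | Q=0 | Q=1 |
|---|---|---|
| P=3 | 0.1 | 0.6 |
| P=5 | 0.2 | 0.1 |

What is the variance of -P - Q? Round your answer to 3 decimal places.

0.610

E[P] = 3.6,  E[Q] = 0.7,  E[PQ] = 2.3
Var(P) = 13.8 − (3.6)² = 0.84;  Var(Q) = 0.7 − (0.7)² = 0.21
cov(P,Q) = 2.3 − (3.6)(0.7) = -0.22
Var(-P - Q) = (-1)²·0.84 + (-1)²·0.21 + 2·(-1)·(-1)·-0.22 = 0.61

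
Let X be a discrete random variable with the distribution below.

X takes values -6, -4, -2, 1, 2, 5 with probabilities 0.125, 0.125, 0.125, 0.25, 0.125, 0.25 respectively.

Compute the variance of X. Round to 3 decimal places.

E[X] = (-6)(0.125) + (-4)(0.125) + (-2)(0.125) + (1)(0.25) + (2)(0.125) + (5)(0.25) = 0.25
E[X²] = (-6)²(0.125) + (-4)²(0.125) + (-2)²(0.125) + (1)²(0.25) + (2)²(0.125) + (5)²(0.25) = 14
Var(X) = E[X²] − (E[X])² = 14 − (0.25)² = 13.9375

13.938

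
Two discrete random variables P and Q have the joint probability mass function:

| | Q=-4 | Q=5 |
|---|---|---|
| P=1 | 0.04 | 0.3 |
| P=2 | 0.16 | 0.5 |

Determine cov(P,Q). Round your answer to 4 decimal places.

E[P] = 1.66,  E[Q] = 3.2
E[PQ] = 5.06
cov(P,Q) = E[PQ] − E[P]E[Q] = 5.06 − (1.66)(3.2) = -0.252

-0.2520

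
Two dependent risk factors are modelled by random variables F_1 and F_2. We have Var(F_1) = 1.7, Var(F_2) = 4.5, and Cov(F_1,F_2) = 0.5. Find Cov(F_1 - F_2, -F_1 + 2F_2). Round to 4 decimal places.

Cov(F_1 - F_2, -F_1 + 2F_2) = (1)(-1)Var(F_1) + (-1)(2)Var(F_2) + [(1)(2) + (-1)(-1)]Cov(F_1,F_2)
= -1·1.7 + -2·4.5 + 3·0.5 = -9.2

-9.2000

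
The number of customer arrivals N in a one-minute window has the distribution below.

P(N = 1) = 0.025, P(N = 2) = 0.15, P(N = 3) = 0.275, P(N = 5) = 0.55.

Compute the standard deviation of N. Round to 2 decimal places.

E[N] = (1)(0.025) + (2)(0.15) + (3)(0.275) + (5)(0.55) = 3.9
E[N²] = (1)²(0.025) + (2)²(0.15) + (3)²(0.275) + (5)²(0.55) = 16.85
V(N) = E[N²] − (E[N])² = 16.85 − (3.9)² = 1.64
σ(N) = √1.64 ≈ 1.28

1.28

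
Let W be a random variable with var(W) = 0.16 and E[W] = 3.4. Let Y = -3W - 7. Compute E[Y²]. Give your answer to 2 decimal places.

E[-3W - 7] = -3·3.4 − 7 = -17.2
var(-3W - 7) = (-3)²·0.16 = 1.44
E[Y²] = var(Y) + (E[Y])² = 1.44 + (-17.2)² = 297.28

297.28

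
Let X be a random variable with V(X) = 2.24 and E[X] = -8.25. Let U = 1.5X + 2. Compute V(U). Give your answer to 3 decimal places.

5.040

V(1.5X + 2) = (1.5)²·V(X) = 2.25·2.24 = 5.04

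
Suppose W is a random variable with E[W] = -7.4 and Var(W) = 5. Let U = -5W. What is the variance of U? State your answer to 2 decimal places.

125.00

Var(-5W) = (-5)²·Var(W) = 25·5 = 125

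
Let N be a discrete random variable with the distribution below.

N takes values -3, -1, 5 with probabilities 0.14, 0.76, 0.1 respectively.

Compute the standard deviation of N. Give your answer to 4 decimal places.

2.0143

E[N] = (-3)(0.14) + (-1)(0.76) + (5)(0.1) = -0.68
E[N²] = (-3)²(0.14) + (-1)²(0.76) + (5)²(0.1) = 4.52
V(N) = E[N²] − (E[N])² = 4.52 − (-0.68)² = 4.0576
SD(N) = √4.0576 ≈ 2.0143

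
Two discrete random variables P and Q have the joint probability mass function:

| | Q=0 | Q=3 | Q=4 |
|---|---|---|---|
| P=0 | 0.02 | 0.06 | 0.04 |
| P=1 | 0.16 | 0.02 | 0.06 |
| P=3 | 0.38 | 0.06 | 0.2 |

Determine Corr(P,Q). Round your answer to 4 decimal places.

-0.1211

E[P] = 2.16,  E[Q] = 1.62
E[PQ] = 3.24
Cov(P,Q) = E[PQ] − E[P]E[Q] = 3.24 − (2.16)(1.62) = -0.2592
V(P) = 1.3344,  V(Q) = 3.4356
ρ = -0.2592 / √(1.3344·3.4356) ≈ -0.1211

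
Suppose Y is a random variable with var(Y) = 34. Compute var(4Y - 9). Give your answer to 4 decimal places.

544.0000

var(4Y - 9) = (4)²·var(Y) = 16·34 = 544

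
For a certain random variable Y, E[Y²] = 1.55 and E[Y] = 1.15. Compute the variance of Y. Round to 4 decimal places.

0.2275

V(Y) = 1.55 − (1.15)² = 0.2275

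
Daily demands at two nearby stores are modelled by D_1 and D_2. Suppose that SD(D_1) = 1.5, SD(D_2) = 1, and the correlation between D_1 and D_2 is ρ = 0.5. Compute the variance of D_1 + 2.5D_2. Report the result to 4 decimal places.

12.2500

Var(D_1) = (1.5)² = 2.25;  Var(D_2) = (1)² = 1
Cov(D_1,D_2) = ρ·SD(D_1)·SD(D_2) = 0.5·1.5·1 = 0.75
Var(D_1 + 2.5D_2) = (1)²·Var(D_1) + (2.5)²·Var(D_2) + 2·(1)·(2.5)·Cov(D_1,D_2)
= 1·2.25 + 6.25·1 + 5·0.75 = 12.25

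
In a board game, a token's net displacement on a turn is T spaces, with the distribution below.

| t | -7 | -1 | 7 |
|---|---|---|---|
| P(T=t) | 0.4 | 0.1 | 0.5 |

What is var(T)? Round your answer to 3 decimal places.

43.840

E[T] = (-7)(0.4) + (-1)(0.1) + (7)(0.5) = 0.6
E[T²] = (-7)²(0.4) + (-1)²(0.1) + (7)²(0.5) = 44.2
var(T) = E[T²] − (E[T])² = 44.2 − (0.6)² = 43.84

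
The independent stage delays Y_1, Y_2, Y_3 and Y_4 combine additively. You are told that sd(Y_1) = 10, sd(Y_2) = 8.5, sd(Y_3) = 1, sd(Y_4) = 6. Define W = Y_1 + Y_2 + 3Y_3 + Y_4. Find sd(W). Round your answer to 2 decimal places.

14.74

V(Y_1) = 100, V(Y_2) = 72.25, V(Y_3) = 1, V(Y_4) = 36
By independence, V(W) = (1)²V(Y_1) + (1)²V(Y_2) + (3)²V(Y_3) + (1)²V(Y_4)
= (1)²·100 + (1)²·72.25 + (3)²·1 + (1)²·36 = 217.25
sd(W) = √217.25 ≈ 14.74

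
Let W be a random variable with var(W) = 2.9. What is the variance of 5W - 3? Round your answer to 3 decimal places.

72.500

var(5W - 3) = (5)²·var(W) = 25·2.9 = 72.5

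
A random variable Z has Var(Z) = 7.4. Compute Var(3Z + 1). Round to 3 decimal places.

66.600

Var(3Z + 1) = (3)²·Var(Z) = 9·7.4 = 66.6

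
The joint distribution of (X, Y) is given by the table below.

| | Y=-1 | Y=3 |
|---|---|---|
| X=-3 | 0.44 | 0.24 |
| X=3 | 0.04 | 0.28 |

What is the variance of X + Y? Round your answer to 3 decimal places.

E[X] = -1.08,  E[Y] = 1.08,  E[XY] = 1.56
Var(X) = 9 − (-1.08)² = 7.8336;  Var(Y) = 5.16 − (1.08)² = 3.9936
cov(X,Y) = 1.56 − (-1.08)(1.08) = 2.7264
Var(X + Y) = (1)²·7.8336 + (1)²·3.9936 + 2·(1)·(1)·2.7264 = 17.28

17.280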